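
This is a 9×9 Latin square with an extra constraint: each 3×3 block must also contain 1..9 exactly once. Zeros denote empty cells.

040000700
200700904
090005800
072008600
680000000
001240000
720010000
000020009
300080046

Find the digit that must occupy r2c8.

r3c1 = 1 (sole candidate).
r2c3 = 8 (hidden single in row 2).
r1c1 = 5 (sole candidate).
r6c1 = 9 (sole candidate).
r4c1 = 4 (sole candidate).
r8c1 = 8 (sole candidate).
r1c4 = 8 (hidden single in row 1).
r2c8 = 5: in row 2, 5 can only go here (every other open cell in that row sees a 5).

5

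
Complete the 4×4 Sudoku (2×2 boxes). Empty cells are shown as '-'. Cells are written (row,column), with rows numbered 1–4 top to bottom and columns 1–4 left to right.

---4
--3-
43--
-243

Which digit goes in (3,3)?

1

(1,2) = 1: row 1 has {4}; col 2 has {2,3}; box has {} → only 1 remains.
(1,3) = 2: row 1 has {1,4}; col 3 has {3,4}; box has {3,4} → only 2 remains.
(2,1) = 2: row 2 has {3}; col 1 has {4}; box has {1} → only 2 remains.
(2,2) = 4: row 2 has {2,3}; col 2 has {1,2,3}; box has {1,2} → only 4 remains.
(2,4) = 1: row 2 has {2,3,4}; col 4 has {3,4}; box has {2,3,4} → only 1 remains.
(3,3) = 1: row 3 has {3,4}; col 3 has {2,3,4}; box has {3,4} → only 1 remains.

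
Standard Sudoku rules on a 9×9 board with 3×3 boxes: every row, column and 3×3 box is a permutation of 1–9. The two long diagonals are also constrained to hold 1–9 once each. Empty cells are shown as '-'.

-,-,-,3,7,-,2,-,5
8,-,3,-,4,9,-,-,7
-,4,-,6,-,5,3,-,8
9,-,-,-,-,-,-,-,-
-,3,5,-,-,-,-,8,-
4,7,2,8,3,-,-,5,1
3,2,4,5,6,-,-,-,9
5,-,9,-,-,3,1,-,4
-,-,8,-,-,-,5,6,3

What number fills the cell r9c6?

r2c7 = 6 (sole candidate).
r2c8 = 1 (sole candidate).
r3c8 = 9 (sole candidate).
r6c6 = 6 (sole candidate).
r6c7 = 9 (sole candidate).
r7c8 = 7 (sole candidate).
r8c2 = 6 (sole candidate).
r8c8 = 2 (sole candidate).
r9c1 = 7 (sole candidate).
r9c2 = 1 (sole candidate).
r1c1 = 1 (sole candidate).
r1c2 = 9 (sole candidate).
r1c3 = 6 (sole candidate).
r1c6 = 8 (sole candidate).
r1c8 = 4 (sole candidate).
r2c2 = 5 (sole candidate).
r2c4 = 2 (sole candidate).
r3c1 = 2 (sole candidate).
r3c3 = 7 (sole candidate).
r3c5 = 1 (sole candidate).
r4c2 = 8 (sole candidate).
r4c3 = 1 (sole candidate).
r4c4 = 4 (sole candidate).
r4c6 = 2 (sole candidate).
r4c7 = 7 (sole candidate).
r4c8 = 3 (sole candidate).
r4c9 = 6 (sole candidate).
r5c1 = 6 (sole candidate).
r5c5 = 9 (sole candidate).
r5c7 = 4 (sole candidate).
r5c9 = 2 (sole candidate).
r7c6 = 1 (sole candidate).
r7c7 = 8 (sole candidate).
r8c4 = 7 (sole candidate).
r8c5 = 8 (sole candidate).
r9c4 = 9 (sole candidate).
r9c5 = 2 (sole candidate).
r9c6 = 4: row 9 has {1,2,3,5,6,7,8,9}; col 6 has {1,2,3,5,6,8,9}; box has {1,2,3,5,6,7,8,9} → only 4 remains.

4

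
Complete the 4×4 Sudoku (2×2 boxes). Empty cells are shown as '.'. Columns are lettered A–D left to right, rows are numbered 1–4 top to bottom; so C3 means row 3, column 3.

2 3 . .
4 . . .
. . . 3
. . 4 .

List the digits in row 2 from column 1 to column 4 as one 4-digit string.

4132

C1 = 1 (sole candidate).
D1 = 4 (sole candidate).
B2 = 1: row 2 has {4}; col 2 has {3}; box has {2,3,4} → only 1 remains.
D2 = 2: row 2 has {1,4}; col 4 has {3,4}; box has {1,4} → only 2 remains.
A3 = 1 (sole candidate).
C3 = 2 (sole candidate).
A4 = 3 (sole candidate).
B4 = 2 (sole candidate).
D4 = 1 (sole candidate).
C2 = 3: row 2 has {1,2,4}; col 3 has {1,2,4}; box has {1,2,4} → only 3 remains.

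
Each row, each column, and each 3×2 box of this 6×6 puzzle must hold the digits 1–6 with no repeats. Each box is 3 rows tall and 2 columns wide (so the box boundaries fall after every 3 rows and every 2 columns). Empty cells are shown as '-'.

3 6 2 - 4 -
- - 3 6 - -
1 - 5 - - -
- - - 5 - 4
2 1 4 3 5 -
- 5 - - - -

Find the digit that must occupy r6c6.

1

r1c4 = 1 (sole candidate).
r1c6 = 5 (sole candidate).
r3c4 = 4 (sole candidate).
r4c1 = 6 (sole candidate).
r4c2 = 3 (sole candidate).
r4c3 = 1 (sole candidate).
r4c5 = 2 (sole candidate).
r5c6 = 6 (sole candidate).
r6c1 = 4 (sole candidate).
r6c3 = 6 (sole candidate).
r6c4 = 2 (sole candidate).
r2c1 = 5 (sole candidate).
r2c5 = 1 (sole candidate).
r2c6 = 2 (sole candidate).
r3c2 = 2 (sole candidate).
r3c6 = 3 (sole candidate).
r6c5 = 3 (sole candidate).
r6c6 = 1: row 6 has {2,3,4,5,6}; col 6 has {2,3,4,5,6}; box has {2,3,4,5,6} → only 1 remains.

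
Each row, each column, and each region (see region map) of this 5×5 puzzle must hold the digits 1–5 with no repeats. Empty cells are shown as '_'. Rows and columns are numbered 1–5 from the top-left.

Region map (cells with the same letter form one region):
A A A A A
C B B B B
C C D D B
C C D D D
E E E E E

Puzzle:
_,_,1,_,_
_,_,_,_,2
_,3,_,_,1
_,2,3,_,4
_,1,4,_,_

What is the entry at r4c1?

5

r2c3 = 5: row 2 has {2}; col 3 has {1,3,4}; region has {1,2} → only 5 remains.
r3c3 = 2: row 3 has {1,3}; col 3 has {1,3,4,5}; region has {3,4} → only 2 remains.
r3c4 = 5: row 3 has {1,2,3}; col 4 has {}; region has {2,3,4} → only 5 remains.
r4c4 = 1: row 4 has {2,3,4}; col 4 has {5}; region has {2,3,4,5} → only 1 remains.
r2c2 = 4: row 2 has {2,5}; col 2 has {1,2,3}; region has {1,2,5} → only 4 remains.
r2c4 = 3: row 2 has {2,4,5}; col 4 has {1,5}; region has {1,2,4,5} → only 3 remains.
r3c1 = 4: row 3 has {1,2,3,5}; col 1 has {}; region has {2,3} → only 4 remains.
r4c1 = 5: row 4 has {1,2,3,4}; col 1 has {4}; region has {2,3,4} → only 5 remains.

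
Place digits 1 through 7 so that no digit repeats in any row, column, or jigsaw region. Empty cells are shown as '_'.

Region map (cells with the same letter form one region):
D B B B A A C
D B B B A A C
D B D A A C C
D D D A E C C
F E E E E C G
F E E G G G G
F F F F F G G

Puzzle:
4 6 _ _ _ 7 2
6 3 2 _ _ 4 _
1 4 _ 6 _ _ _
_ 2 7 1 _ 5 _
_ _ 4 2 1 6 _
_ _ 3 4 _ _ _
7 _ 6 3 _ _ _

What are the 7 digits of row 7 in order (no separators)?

row 1, column 4 = 5 (sole candidate).
row 1, column 5 = 3 (sole candidate).
row 2, column 4 = 7 (sole candidate).
row 2, column 5 = 5 (sole candidate).
row 2, column 7 = 1 (sole candidate).
row 3, column 3 = 5 (sole candidate).
row 3, column 5 = 2 (sole candidate).
row 3, column 6 = 3 (sole candidate).
row 3, column 7 = 7 (sole candidate).
row 4, column 1 = 3 (sole candidate).
row 4, column 5 = 6 (sole candidate).
row 4, column 7 = 4 (sole candidate).
row 5, column 1 = 5 (sole candidate).
row 5, column 2 = 7 (sole candidate).
row 5, column 7 = 3 (sole candidate).
row 6, column 1 = 2 (sole candidate).
row 6, column 2 = 5 (sole candidate).
row 6, column 5 = 7 (sole candidate).
row 6, column 6 = 1 (sole candidate).
row 6, column 7 = 6 (sole candidate).
row 7, column 2 = 1: row 7 has {3,6,7}; col 2 has {2,3,4,5,6,7}; region has {2,3,5,6,7} → only 1 remains.
row 7, column 5 = 4: row 7 has {1,3,6,7}; col 5 has {1,2,3,5,6,7}; region has {1,2,3,5,6,7} → only 4 remains.
row 7, column 6 = 2: row 7 has {1,3,4,6,7}; col 6 has {1,3,4,5,6,7}; region has {1,3,4,6,7} → only 2 remains.
row 7, column 7 = 5: row 7 has {1,2,3,4,6,7}; col 7 has {1,2,3,4,6,7}; region has {1,2,3,4,6,7} → only 5 remains.

7163425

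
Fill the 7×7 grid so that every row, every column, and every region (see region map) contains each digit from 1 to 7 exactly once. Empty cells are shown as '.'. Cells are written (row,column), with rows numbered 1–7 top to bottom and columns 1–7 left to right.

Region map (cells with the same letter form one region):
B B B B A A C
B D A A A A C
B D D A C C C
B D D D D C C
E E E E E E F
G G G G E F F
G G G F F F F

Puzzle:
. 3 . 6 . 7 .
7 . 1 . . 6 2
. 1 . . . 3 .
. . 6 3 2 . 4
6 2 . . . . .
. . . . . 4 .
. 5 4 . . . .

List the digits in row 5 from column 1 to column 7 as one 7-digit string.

(2,2) = 4: row 2 has {1,2,6,7}; col 2 has {1,2,3,5}; region has {1,2,3,6} → only 4 remains.
(2,4) = 5: row 2 has {1,2,4,6,7}; col 4 has {3,6}; region has {1,6,7} → only 5 remains.
(2,5) = 3: row 2 has {1,2,4,5,6,7}; col 5 has {2}; region has {1,5,6,7} → only 3 remains.
(4,2) = 7: row 4 has {2,3,4,6}; col 2 has {1,2,3,4,5}; region has {1,2,3,4,6} → only 7 remains.
(6,2) = 6: row 6 has {4}; col 2 has {1,2,3,4,5,7}; region has {4,5} → only 6 remains.
(1,5) = 4: row 1 has {3,6,7}; col 5 has {2,3}; region has {1,3,5,6,7} → only 4 remains.
(3,3) = 5: row 3 has {1,3}; col 3 has {1,4,6}; region has {1,2,3,4,6,7} → only 5 remains.
(3,4) = 2: row 3 has {1,3,5}; col 4 has {3,5,6}; region has {1,3,4,5,6,7} → only 2 remains.
(1,3) = 2: row 1 has {3,4,6,7}; col 3 has {1,4,5,6}; region has {3,6,7} → only 2 remains.
(3,1) = 4: row 3 has {1,2,3,5}; col 1 has {6,7}; region has {2,3,6,7} → only 4 remains.
(5,4) = 4: in row 5, 4 can only go here (every other open cell in that row sees a 4).
(6,1) = 2: in row 6, 2 can only go here (every other open cell in that row sees a 2).
(7,6) = 2: in row 7, 2 can only go here (every other open cell in that row sees a 2).
(7,1) = 3: in column 1, 3 can only go here (every other open cell in that column sees a 3).
(6,3) = 7: row 6 has {2,4,6}; col 3 has {1,2,4,5,6}; region has {2,3,4,5,6} → only 7 remains.
(6,4) = 1: row 6 has {2,4,6,7}; col 4 has {2,3,4,5,6}; region has {2,3,4,5,6,7} → only 1 remains.
(6,5) = 5: row 6 has {1,2,4,6,7}; col 5 has {2,3,4}; region has {2,4,6} → only 5 remains.
(6,7) = 3: row 6 has {1,2,4,5,6,7}; col 7 has {2,4}; region has {2,4} → only 3 remains.
(7,4) = 7: row 7 has {2,3,4,5}; col 4 has {1,2,3,4,5,6}; region has {2,3,4} → only 7 remains.
(5,3) = 3: row 5 has {2,4,6}; col 3 has {1,2,4,5,6,7}; region has {2,4,5,6} → only 3 remains.
(5,6) = 1: row 5 has {2,3,4,6}; col 6 has {2,3,4,6,7}; region has {2,3,4,5,6} → only 1 remains.
(5,7) = 5: row 5 has {1,2,3,4,6}; col 7 has {2,3,4}; region has {2,3,4,7} → only 5 remains.
(1,7) = 1: row 1 has {2,3,4,6,7}; col 7 has {2,3,4,5}; region has {2,3,4} → only 1 remains.
(4,6) = 5: row 4 has {2,3,4,6,7}; col 6 has {1,2,3,4,6,7}; region has {1,2,3,4} → only 5 remains.
(5,5) = 7: row 5 has {1,2,3,4,5,6}; col 5 has {2,3,4,5}; region has {1,2,3,4,5,6} → only 7 remains.

6234715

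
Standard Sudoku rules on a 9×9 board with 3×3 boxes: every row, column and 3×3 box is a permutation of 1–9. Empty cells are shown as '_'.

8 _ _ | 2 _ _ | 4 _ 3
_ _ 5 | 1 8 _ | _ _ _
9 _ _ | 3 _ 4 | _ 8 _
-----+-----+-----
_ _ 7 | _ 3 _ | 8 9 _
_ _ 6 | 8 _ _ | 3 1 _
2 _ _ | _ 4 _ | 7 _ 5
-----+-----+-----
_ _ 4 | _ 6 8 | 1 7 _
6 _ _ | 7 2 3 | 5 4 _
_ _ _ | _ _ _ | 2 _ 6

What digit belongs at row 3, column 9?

1

row 1, column 3 = 1 (sole candidate).
row 3, column 3 = 2 (sole candidate).
row 3, column 7 = 6 (sole candidate).
row 6, column 8 = 6 (sole candidate).
row 7, column 9 = 9 (sole candidate).
row 8, column 9 = 8 (sole candidate).
row 9, column 8 = 3 (sole candidate).
row 1, column 8 = 5 (sole candidate).
row 2, column 7 = 9 (sole candidate).
row 2, column 8 = 2 (sole candidate).
row 2, column 9 = 7 (sole candidate).
row 3, column 2 = 7 (sole candidate).
row 3, column 5 = 5 (sole candidate).
row 3, column 9 = 1: row 3 has {2,3,4,5,6,7,8,9}; col 9 has {3,5,6,7,8,9}; box has {2,3,4,5,6,7,8,9} → only 1 remains.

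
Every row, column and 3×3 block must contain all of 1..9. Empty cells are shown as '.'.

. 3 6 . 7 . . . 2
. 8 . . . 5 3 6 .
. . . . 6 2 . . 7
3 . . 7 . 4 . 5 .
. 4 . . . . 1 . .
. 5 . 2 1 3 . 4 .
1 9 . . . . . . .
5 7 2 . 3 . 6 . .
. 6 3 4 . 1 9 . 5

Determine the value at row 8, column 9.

4

row 3, column 2 = 1: row 3 has {2,6,7}; col 2 has {3,4,5,6,7,8,9}; box has {3,6,8} → only 1 remains.
row 4, column 2 = 2: row 4 has {3,4,5,7}; col 2 has {1,3,4,5,6,7,8,9}; box has {3,4,5} → only 2 remains.
row 4, column 7 = 8: row 4 has {2,3,4,5,7}; col 7 has {1,3,6,9}; box has {1,4,5} → only 8 remains.
row 6, column 7 = 7: row 6 has {1,2,3,4,5}; col 7 has {1,3,6,8,9}; box has {1,4,5,8} → only 7 remains.
row 9, column 1 = 8: row 9 has {1,3,4,5,6,9}; col 1 has {1,3,5}; box has {1,2,3,5,6,7,9} → only 8 remains.
row 9, column 5 = 2: row 9 has {1,3,4,5,6,8,9}; col 5 has {1,3,6,7}; box has {1,3,4} → only 2 remains.
row 9, column 8 = 7: row 9 has {1,2,3,4,5,6,8,9}; col 8 has {4,5,6}; box has {5,6,9} → only 7 remains.
row 4, column 5 = 9: row 4 has {2,3,4,5,7,8}; col 5 has {1,2,3,6,7}; box has {1,2,3,4,7} → only 9 remains.
row 4, column 9 = 6: row 4 has {2,3,4,5,7,8,9}; col 9 has {2,5,7}; box has {1,4,5,7,8} → only 6 remains.
row 6, column 9 = 9: row 6 has {1,2,3,4,5,7}; col 9 has {2,5,6,7}; box has {1,4,5,6,7,8} → only 9 remains.
row 7, column 3 = 4: row 7 has {1,9}; col 3 has {2,3,6}; box has {1,2,3,5,6,7,8,9} → only 4 remains.
row 7, column 7 = 2: row 7 has {1,4,9}; col 7 has {1,3,6,7,8,9}; box has {5,6,7,9} → only 2 remains.
row 2, column 5 = 4: row 2 has {3,5,6,8}; col 5 has {1,2,3,6,7,9}; box has {2,5,6,7} → only 4 remains.
row 2, column 9 = 1: row 2 has {3,4,5,6,8}; col 9 has {2,5,6,7,9}; box has {2,3,6,7} → only 1 remains.
row 4, column 3 = 1: row 4 has {2,3,4,5,6,7,8,9}; col 3 has {2,3,4,6}; box has {2,3,4,5} → only 1 remains.
row 5, column 9 = 3: row 5 has {1,4}; col 9 has {1,2,5,6,7,9}; box has {1,4,5,6,7,8,9} → only 3 remains.
row 6, column 1 = 6: row 6 has {1,2,3,4,5,7,9}; col 1 has {1,3,5,8}; box has {1,2,3,4,5} → only 6 remains.
row 6, column 3 = 8: row 6 has {1,2,3,4,5,6,7,9}; col 3 has {1,2,3,4,6}; box has {1,2,3,4,5,6} → only 8 remains.
row 7, column 9 = 8: row 7 has {1,2,4,9}; col 9 has {1,2,3,5,6,7,9}; box has {2,5,6,7,9} → only 8 remains.
row 8, column 8 = 1: row 8 has {2,3,5,6,7}; col 8 has {4,5,6,7}; box has {2,5,6,7,8,9} → only 1 remains.
row 8, column 9 = 4: row 8 has {1,2,3,5,6,7}; col 9 has {1,2,3,5,6,7,8,9}; box has {1,2,5,6,7,8,9} → only 4 remains.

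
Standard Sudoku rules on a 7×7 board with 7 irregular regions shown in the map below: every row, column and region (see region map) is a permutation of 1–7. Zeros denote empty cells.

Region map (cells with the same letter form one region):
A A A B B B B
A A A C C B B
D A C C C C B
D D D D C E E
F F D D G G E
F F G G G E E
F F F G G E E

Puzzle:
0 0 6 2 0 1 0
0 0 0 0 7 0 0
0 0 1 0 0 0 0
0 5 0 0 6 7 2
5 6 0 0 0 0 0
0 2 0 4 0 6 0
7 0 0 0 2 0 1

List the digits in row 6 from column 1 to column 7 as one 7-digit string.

1274563

r5c6 = 3 (sole candidate).
r5c7 = 4 (sole candidate).
r7c6 = 5 (sole candidate).
r2c6 = 4 (sole candidate).
r3c6 = 2 (sole candidate).
r5c5 = 1 (sole candidate).
r6c5 = 5: row 6 has {2,4,6}; col 5 has {1,2,6,7}; region has {1,2,3,4} → only 5 remains.
r6c7 = 3: row 6 has {2,4,5,6}; col 7 has {1,2,4}; region has {1,2,4,5,6,7} → only 3 remains.
r7c4 = 6 (sole candidate).
r1c5 = 3 (sole candidate).
r3c5 = 4 (sole candidate).
r5c4 = 7 (sole candidate).
r6c1 = 1: row 6 has {2,3,4,5,6}; col 1 has {5,7}; region has {2,5,6,7} → only 1 remains.
r6c3 = 7: row 6 has {1,2,3,4,5,6}; col 3 has {1,6}; region has {1,2,3,4,5,6} → only 7 remains.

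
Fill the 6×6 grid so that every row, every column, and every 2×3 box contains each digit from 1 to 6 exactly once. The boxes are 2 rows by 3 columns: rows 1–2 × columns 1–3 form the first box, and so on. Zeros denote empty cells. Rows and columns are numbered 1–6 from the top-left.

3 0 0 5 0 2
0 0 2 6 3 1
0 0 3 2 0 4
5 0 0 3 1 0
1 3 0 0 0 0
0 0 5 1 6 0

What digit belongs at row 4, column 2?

2

row 1, column 5 = 4 (sole candidate).
row 2, column 1 = 4 (sole candidate).
row 2, column 2 = 5 (sole candidate).
row 3, column 1 = 6 (sole candidate).
row 3, column 2 = 1 (sole candidate).
row 3, column 5 = 5 (sole candidate).
row 4, column 3 = 4 (sole candidate).
row 4, column 6 = 6 (sole candidate).
row 5, column 3 = 6 (sole candidate).
row 5, column 4 = 4 (sole candidate).
row 5, column 5 = 2 (sole candidate).
row 5, column 6 = 5 (sole candidate).
row 6, column 1 = 2 (sole candidate).
row 6, column 2 = 4 (sole candidate).
row 6, column 6 = 3 (sole candidate).
row 1, column 2 = 6 (sole candidate).
row 1, column 3 = 1 (sole candidate).
row 4, column 2 = 2: row 4 has {1,3,4,5,6}; col 2 has {1,3,4,5,6}; box has {1,3,4,5,6} → only 2 remains.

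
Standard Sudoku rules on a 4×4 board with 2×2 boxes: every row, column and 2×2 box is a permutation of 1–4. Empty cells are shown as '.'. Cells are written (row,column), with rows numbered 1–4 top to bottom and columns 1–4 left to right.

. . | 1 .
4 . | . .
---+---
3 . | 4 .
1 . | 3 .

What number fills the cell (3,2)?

2

(1,1) = 2 (sole candidate).
(1,2) = 3 (sole candidate).
(1,4) = 4 (sole candidate).
(2,2) = 1 (sole candidate).
(2,3) = 2 (sole candidate).
(2,4) = 3 (sole candidate).
(3,2) = 2: row 3 has {3,4}; col 2 has {1,3}; box has {1,3} → only 2 remains.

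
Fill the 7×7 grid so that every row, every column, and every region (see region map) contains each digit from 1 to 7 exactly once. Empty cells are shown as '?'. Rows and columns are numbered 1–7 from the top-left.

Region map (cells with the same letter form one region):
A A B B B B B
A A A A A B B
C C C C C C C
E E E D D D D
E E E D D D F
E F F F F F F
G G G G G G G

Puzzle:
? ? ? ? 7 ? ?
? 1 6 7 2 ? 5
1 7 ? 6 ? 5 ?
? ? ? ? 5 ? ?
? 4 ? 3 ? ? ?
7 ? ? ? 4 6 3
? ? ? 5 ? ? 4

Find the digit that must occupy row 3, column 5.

row 3, column 5 = 3: row 3 has {1,5,6,7}; col 5 has {2,4,5,7}; region has {1,5,6,7} → only 3 remains.

3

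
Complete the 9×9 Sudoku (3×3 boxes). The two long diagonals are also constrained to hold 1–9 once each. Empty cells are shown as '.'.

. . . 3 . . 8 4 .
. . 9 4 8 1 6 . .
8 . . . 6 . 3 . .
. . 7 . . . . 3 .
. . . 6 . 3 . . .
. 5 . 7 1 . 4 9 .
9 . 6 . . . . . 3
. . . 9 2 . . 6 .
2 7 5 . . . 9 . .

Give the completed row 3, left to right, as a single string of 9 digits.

row 2, column 8 = 5: row 2 has {1,4,6,8,9}; col 8 has {3,4,6,9}; box has {3,4,6,8}; anti-diagonal has {2,3,6,7} → only 5 remains.
row 1, column 2 = 6: in row 1, 6 can only go here (every other open cell in that row sees a 6).
row 9, column 5 = 3: in row 9, 3 can only go here (every other open cell in that row sees a 3).
row 9, column 6 = 6: in row 9, 6 can only go here (every other open cell in that row sees a 6).
row 9, column 9 = 4: in row 9, 4 can only go here (every other open cell in that row sees a 4).
row 5, column 5 = 9: row 5 has {3,6}; col 5 has {1,2,3,6,8}; box has {1,3,6,7}; main diagonal has {4,6}; anti-diagonal has {2,3,5,6,7} → only 9 remains.
row 1, column 9 = 1: row 1 has {3,4,6,8}; col 9 has {3,4}; box has {3,4,5,6,8}; anti-diagonal has {2,3,5,6,7,9} → only 1 remains.
row 1, column 3 = 2: row 1 has {1,3,4,6,8}; col 3 has {5,6,7,9}; box has {6,8,9} → only 2 remains.
row 2, column 2 = 3: row 2 has {1,4,5,6,8,9}; col 2 has {5,6,7}; box has {2,6,8,9}; main diagonal has {4,6,9} → only 3 remains.
row 3, column 3 = 1: row 3 has {3,6,8}; col 3 has {2,5,6,7,9}; box has {2,3,6,8,9}; main diagonal has {3,4,6,9} → only 1 remains.
row 2, column 1 = 7: row 2 has {1,3,4,5,6,8,9}; col 1 has {2,8,9}; box has {1,2,3,6,8,9} → only 7 remains.
row 2, column 9 = 2: row 2 has {1,3,4,5,6,7,8,9}; col 9 has {1,3,4}; box has {1,3,4,5,6,8} → only 2 remains.
row 3, column 2 = 4: row 3 has {1,3,6,8}; col 2 has {3,5,6,7}; box has {1,2,3,6,7,8,9} → only 4 remains.
row 3, column 8 = 7: row 3 has {1,3,4,6,8}; col 8 has {3,4,5,6,9}; box has {1,2,3,4,5,6,8} → only 7 remains.
row 3, column 9 = 9: row 3 has {1,3,4,6,7,8}; col 9 has {1,2,3,4}; box has {1,2,3,4,5,6,7,8} → only 9 remains.
row 8, column 2 = 8: row 8 has {2,6,9}; col 2 has {3,4,5,6,7}; box has {2,5,6,7,9}; anti-diagonal has {1,2,3,5,6,7,9} → only 8 remains.
row 1, column 1 = 5: row 1 has {1,2,3,4,6,8}; col 1 has {2,7,8,9}; box has {1,2,3,4,6,7,8,9}; main diagonal has {1,3,4,6,9} → only 5 remains.
row 1, column 5 = 7: row 1 has {1,2,3,4,5,6,8}; col 5 has {1,2,3,6,8,9}; box has {1,3,4,6,8} → only 7 remains.
row 1, column 6 = 9: row 1 has {1,2,3,4,5,6,7,8}; col 6 has {1,3,6}; box has {1,3,4,6,7,8} → only 9 remains.
row 4, column 6 = 4: row 4 has {3,7}; col 6 has {1,3,6,9}; box has {1,3,6,7,9}; anti-diagonal has {1,2,3,5,6,7,8,9} → only 4 remains.
row 7, column 2 = 1: row 7 has {3,6,9}; col 2 has {3,4,5,6,7,8}; box has {2,5,6,7,8,9} → only 1 remains.
row 4, column 5 = 5: row 4 has {3,4,7}; col 5 has {1,2,3,6,7,8,9}; box has {1,3,4,6,7,9} → only 5 remains.
row 5, column 2 = 2: row 5 has {3,6,9}; col 2 has {1,3,4,5,6,7,8}; box has {5,7} → only 2 remains.
row 7, column 5 = 4: row 7 has {1,3,6,9}; col 5 has {1,2,3,5,6,7,8,9}; box has {2,3,6,9} → only 4 remains.
row 4, column 2 = 9: row 4 has {3,4,5,7}; col 2 has {1,2,3,4,5,6,7,8}; box has {2,5,7} → only 9 remains.
row 6, column 6 = 2: in row 6, 2 can only go here (every other open cell in that row sees a 2).
row 3, column 6 = 5: row 3 has {1,3,4,6,7,8,9}; col 6 has {1,2,3,4,6,9}; box has {1,3,4,6,7,8,9} → only 5 remains.
row 4, column 4 = 8: row 4 has {3,4,5,7,9}; col 4 has {3,4,6,7,9}; box has {1,2,3,4,5,6,7,9}; main diagonal has {1,2,3,4,5,6,9} → only 8 remains.
row 4, column 9 = 6: row 4 has {3,4,5,7,8,9}; col 9 has {1,2,3,4,9}; box has {3,4,9} → only 6 remains.
row 6, column 9 = 8: row 6 has {1,2,4,5,7,9}; col 9 has {1,2,3,4,6,9}; box has {3,4,6,9} → only 8 remains.
row 7, column 4 = 5: row 7 has {1,3,4,6,9}; col 4 has {3,4,6,7,8,9}; box has {2,3,4,6,9} → only 5 remains.
row 7, column 7 = 7: row 7 has {1,3,4,5,6,9}; col 7 has {3,4,6,8,9}; box has {3,4,6,9}; main diagonal has {1,2,3,4,5,6,8,9} → only 7 remains.
row 8, column 6 = 7: row 8 has {2,6,8,9}; col 6 has {1,2,3,4,5,6,9}; box has {2,3,4,5,6,9} → only 7 remains.
row 8, column 9 = 5: row 8 has {2,6,7,8,9}; col 9 has {1,2,3,4,6,8,9}; box has {3,4,6,7,9} → only 5 remains.
row 9, column 4 = 1: row 9 has {2,3,4,5,6,7,9}; col 4 has {3,4,5,6,7,8,9}; box has {2,3,4,5,6,7,9} → only 1 remains.
row 9, column 8 = 8: row 9 has {1,2,3,4,5,6,7,9}; col 8 has {3,4,5,6,7,9}; box has {3,4,5,6,7,9} → only 8 remains.
row 3, column 4 = 2: row 3 has {1,3,4,5,6,7,8,9}; col 4 has {1,3,4,5,6,7,8,9}; box has {1,3,4,5,6,7,8,9} → only 2 remains.

841265379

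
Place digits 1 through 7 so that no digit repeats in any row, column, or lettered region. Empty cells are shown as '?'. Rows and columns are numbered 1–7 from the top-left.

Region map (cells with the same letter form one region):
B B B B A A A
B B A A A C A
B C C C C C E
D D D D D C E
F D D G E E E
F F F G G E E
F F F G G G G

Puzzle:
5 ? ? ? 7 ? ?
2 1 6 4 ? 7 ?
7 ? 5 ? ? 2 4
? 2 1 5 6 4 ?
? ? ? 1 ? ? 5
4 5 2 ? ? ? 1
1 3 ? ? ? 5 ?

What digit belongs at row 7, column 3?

row 2, column 7 = 3 (sole candidate).
row 3, column 2 = 6 (sole candidate).
row 3, column 4 = 3 (sole candidate).
row 3, column 5 = 1 (sole candidate).
row 4, column 1 = 3 (sole candidate).
row 4, column 7 = 7 (sole candidate).
row 5, column 1 = 6 (sole candidate).
row 5, column 6 = 3 (sole candidate).
row 6, column 5 = 3 (sole candidate).
row 6, column 6 = 6 (sole candidate).
row 7, column 3 = 7: row 7 has {1,3,5}; col 3 has {1,2,5,6}; region has {1,2,3,4,5,6} → only 7 remains.

7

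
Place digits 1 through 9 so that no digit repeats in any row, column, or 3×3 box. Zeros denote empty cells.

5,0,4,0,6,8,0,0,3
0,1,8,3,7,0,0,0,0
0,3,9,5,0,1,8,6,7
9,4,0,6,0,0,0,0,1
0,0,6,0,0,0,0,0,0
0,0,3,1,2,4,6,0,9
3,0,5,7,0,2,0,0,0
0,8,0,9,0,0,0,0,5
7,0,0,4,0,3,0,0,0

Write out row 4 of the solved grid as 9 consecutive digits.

row 1, column 4 = 2 (sole candidate).
row 2, column 6 = 9 (sole candidate).
row 3, column 1 = 2 (sole candidate).
row 3, column 5 = 4 (sole candidate).
row 5, column 4 = 8 (sole candidate).
row 6, column 1 = 8 (sole candidate).
row 8, column 5 = 1 (sole candidate).
row 8, column 6 = 6 (sole candidate).
row 1, column 2 = 7 (sole candidate).
row 2, column 1 = 6 (sole candidate).
row 5, column 1 = 1 (sole candidate).
row 6, column 2 = 5 (sole candidate).
row 6, column 8 = 7 (sole candidate).
row 7, column 5 = 8 (sole candidate).
row 8, column 1 = 4 (sole candidate).
row 8, column 3 = 2 (sole candidate).
row 8, column 8 = 3 (sole candidate).
row 9, column 3 = 1 (sole candidate).
row 9, column 5 = 5 (sole candidate).
row 4, column 3 = 7: row 4 has {1,4,6,9}; col 3 has {1,2,3,4,5,6,8,9}; box has {1,3,4,5,6,8,9} → only 7 remains.
row 4, column 5 = 3: row 4 has {1,4,6,7,9}; col 5 has {1,2,4,5,6,7,8}; box has {1,2,4,6,8} → only 3 remains.
row 4, column 6 = 5: row 4 has {1,3,4,6,7,9}; col 6 has {1,2,3,4,6,8,9}; box has {1,2,3,4,6,8} → only 5 remains.
row 4, column 7 = 2: row 4 has {1,3,4,5,6,7,9}; col 7 has {6,8}; box has {1,6,7,9} → only 2 remains.
row 4, column 8 = 8: row 4 has {1,2,3,4,5,6,7,9}; col 8 has {3,6,7}; box has {1,2,6,7,9} → only 8 remains.

947635281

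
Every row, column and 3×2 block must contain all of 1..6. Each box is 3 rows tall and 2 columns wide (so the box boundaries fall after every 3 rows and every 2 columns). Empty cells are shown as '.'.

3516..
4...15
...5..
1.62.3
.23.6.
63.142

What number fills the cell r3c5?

3

r1c5 = 2: row 1 has {1,3,5,6}; col 5 has {1,4,6}; box has {1,5} → only 2 remains.
r1c6 = 4: row 1 has {1,2,3,5,6}; col 6 has {2,3,5}; box has {1,2,5} → only 4 remains.
r2c2 = 6: row 2 has {1,4,5}; col 2 has {2,3,5}; box has {3,4,5} → only 6 remains.
r2c3 = 2: row 2 has {1,4,5,6}; col 3 has {1,3,6}; box has {1,5,6} → only 2 remains.
r2c4 = 3: row 2 has {1,2,4,5,6}; col 4 has {1,2,5,6}; box has {1,2,5,6} → only 3 remains.
r3c1 = 2: row 3 has {5}; col 1 has {1,3,4,6}; box has {3,4,5,6} → only 2 remains.
r3c2 = 1: row 3 has {2,5}; col 2 has {2,3,5,6}; box has {2,3,4,5,6} → only 1 remains.
r3c3 = 4: row 3 has {1,2,5}; col 3 has {1,2,3,6}; box has {1,2,3,5,6} → only 4 remains.
r3c5 = 3: row 3 has {1,2,4,5}; col 5 has {1,2,4,6}; box has {1,2,4,5} → only 3 remains.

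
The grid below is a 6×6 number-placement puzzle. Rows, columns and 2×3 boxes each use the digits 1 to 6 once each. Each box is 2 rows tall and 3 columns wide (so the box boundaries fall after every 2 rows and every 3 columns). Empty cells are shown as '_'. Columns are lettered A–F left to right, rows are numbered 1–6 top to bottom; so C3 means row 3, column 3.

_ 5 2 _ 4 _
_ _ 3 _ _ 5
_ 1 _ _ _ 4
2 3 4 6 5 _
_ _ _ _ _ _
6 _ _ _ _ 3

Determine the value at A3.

A1 = 1 (sole candidate).
D1 = 3 (sole candidate).
F1 = 6 (sole candidate).
A2 = 4 (sole candidate).
B2 = 6 (sole candidate).
A3 = 5: row 3 has {1,4}; col 1 has {1,2,4,6}; box has {1,2,3,4} → only 5 remains.

5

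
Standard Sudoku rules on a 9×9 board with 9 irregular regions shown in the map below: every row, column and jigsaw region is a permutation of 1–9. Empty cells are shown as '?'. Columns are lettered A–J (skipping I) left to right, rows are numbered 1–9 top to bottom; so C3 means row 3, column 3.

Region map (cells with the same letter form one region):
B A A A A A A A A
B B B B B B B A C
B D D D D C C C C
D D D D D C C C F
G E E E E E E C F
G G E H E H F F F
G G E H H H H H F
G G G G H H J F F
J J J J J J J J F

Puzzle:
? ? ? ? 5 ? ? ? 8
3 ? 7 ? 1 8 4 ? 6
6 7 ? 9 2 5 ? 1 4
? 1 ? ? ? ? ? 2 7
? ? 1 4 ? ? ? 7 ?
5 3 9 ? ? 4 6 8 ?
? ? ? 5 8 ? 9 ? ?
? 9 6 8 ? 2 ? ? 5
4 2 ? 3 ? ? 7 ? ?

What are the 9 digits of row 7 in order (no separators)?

142587963

B2 = 5 (sole candidate).
D2 = 2 (sole candidate).
H2 = 9 (sole candidate).
A4 = 8 (sole candidate).
D4 = 6 (sole candidate).
G4 = 3 (sole candidate).
A5 = 2 (sole candidate).
E6 = 7 (sole candidate).
B7 = 4: row 7 has {5,8,9}; col 2 has {1,2,3,5,7,9}; region has {2,3,5,6,8,9} → only 4 remains.
E8 = 3 (sole candidate).
G8 = 1 (sole candidate).
H8 = 4 (sole candidate).
A1 = 9 (sole candidate).
B1 = 6 (sole candidate).
G1 = 2 (sole candidate).
H1 = 3 (sole candidate).
C3 = 3 (sole candidate).
G3 = 8 (sole candidate).
E4 = 4 (sole candidate).
F4 = 9 (sole candidate).
B5 = 8 (sole candidate).
E5 = 6 (sole candidate).
F5 = 3 (sole candidate).
G5 = 5 (sole candidate).
J5 = 9 (sole candidate).
D6 = 1 (sole candidate).
J6 = 2 (sole candidate).
C7 = 2: row 7 has {4,5,8,9}; col 3 has {1,3,6,7,9}; region has {1,3,4,5,6,7,8,9} → only 2 remains.
H7 = 6: row 7 has {2,4,5,8,9}; col 8 has {1,2,3,4,7,8,9}; region has {1,2,3,4,5,8,9} → only 6 remains.
A8 = 7 (sole candidate).
E9 = 9 (sole candidate).
F9 = 6 (sole candidate).
H9 = 5 (sole candidate).
J9 = 1 (sole candidate).
C1 = 4 (sole candidate).
D1 = 7 (sole candidate).
F1 = 1 (sole candidate).
C4 = 5 (sole candidate).
A7 = 1: row 7 has {2,4,5,6,8,9}; col 1 has {2,3,4,5,6,7,8,9}; region has {2,3,4,5,6,7,8,9} → only 1 remains.
F7 = 7: row 7 has {1,2,4,5,6,8,9}; col 6 has {1,2,3,4,5,6,8,9}; region has {1,2,3,4,5,6,8,9} → only 7 remains.
J7 = 3: row 7 has {1,2,4,5,6,7,8,9}; col 9 has {1,2,4,5,6,7,8,9}; region has {1,2,4,5,6,7,8,9} → only 3 remains.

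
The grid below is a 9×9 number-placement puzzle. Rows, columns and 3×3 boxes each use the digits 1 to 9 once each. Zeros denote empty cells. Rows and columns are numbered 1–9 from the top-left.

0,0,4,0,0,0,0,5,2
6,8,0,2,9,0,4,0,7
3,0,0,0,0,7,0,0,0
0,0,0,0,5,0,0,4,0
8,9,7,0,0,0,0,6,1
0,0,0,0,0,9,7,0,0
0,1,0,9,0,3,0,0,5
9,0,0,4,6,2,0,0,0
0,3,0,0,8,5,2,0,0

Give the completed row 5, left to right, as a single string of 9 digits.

897324561

row 1, column 2 = 7: row 1 has {2,4,5}; col 2 has {1,3,8,9}; box has {3,4,6,8} → only 7 remains.
row 2, column 6 = 1: row 2 has {2,4,6,7,8,9}; col 6 has {2,3,5,7,9}; box has {2,7,9} → only 1 remains.
row 2, column 8 = 3: row 2 has {1,2,4,6,7,8,9}; col 8 has {4,5,6}; box has {2,4,5,7} → only 3 remains.
row 3, column 5 = 4: row 3 has {3,7}; col 5 has {5,6,8,9}; box has {1,2,7,9} → only 4 remains.
row 5, column 4 = 3: row 5 has {1,6,7,8,9}; col 4 has {2,4,9}; box has {5,9} → only 3 remains.
row 5, column 5 = 2: row 5 has {1,3,6,7,8,9}; col 5 has {4,5,6,8,9}; box has {3,5,9} → only 2 remains.
row 5, column 6 = 4: row 5 has {1,2,3,6,7,8,9}; col 6 has {1,2,3,5,7,9}; box has {2,3,5,9} → only 4 remains.
row 5, column 7 = 5: row 5 has {1,2,3,4,6,7,8,9}; col 7 has {2,4,7}; box has {1,4,6,7} → only 5 remains.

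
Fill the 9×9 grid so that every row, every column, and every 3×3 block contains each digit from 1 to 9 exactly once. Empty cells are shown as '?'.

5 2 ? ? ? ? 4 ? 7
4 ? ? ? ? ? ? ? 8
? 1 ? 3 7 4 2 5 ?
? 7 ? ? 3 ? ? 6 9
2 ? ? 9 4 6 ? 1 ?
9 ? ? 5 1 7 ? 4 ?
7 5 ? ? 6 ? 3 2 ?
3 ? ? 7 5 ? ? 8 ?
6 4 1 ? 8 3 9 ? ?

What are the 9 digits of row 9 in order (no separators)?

r1c5 = 9 (sole candidate).
r1c8 = 3 (sole candidate).
r2c5 = 2 (sole candidate).
r2c8 = 9 (sole candidate).
r3c1 = 8 (sole candidate).
r3c9 = 6 (sole candidate).
r4c1 = 1 (sole candidate).
r6c7 = 8 (sole candidate).
r8c2 = 9 (sole candidate).
r8c3 = 2 (sole candidate).
r8c6 = 1 (sole candidate).
r8c7 = 6 (sole candidate).
r8c9 = 4 (sole candidate).
r9c4 = 2: row 9 has {1,3,4,6,8,9}; col 4 has {3,5,7,9}; box has {1,3,5,6,7,8} → only 2 remains.
r9c8 = 7: row 9 has {1,2,3,4,6,8,9}; col 8 has {1,2,3,4,5,6,8,9}; box has {2,3,4,6,8,9} → only 7 remains.
r9c9 = 5: row 9 has {1,2,3,4,6,7,8,9}; col 9 has {4,6,7,8,9}; box has {2,3,4,6,7,8,9} → only 5 remains.

641283975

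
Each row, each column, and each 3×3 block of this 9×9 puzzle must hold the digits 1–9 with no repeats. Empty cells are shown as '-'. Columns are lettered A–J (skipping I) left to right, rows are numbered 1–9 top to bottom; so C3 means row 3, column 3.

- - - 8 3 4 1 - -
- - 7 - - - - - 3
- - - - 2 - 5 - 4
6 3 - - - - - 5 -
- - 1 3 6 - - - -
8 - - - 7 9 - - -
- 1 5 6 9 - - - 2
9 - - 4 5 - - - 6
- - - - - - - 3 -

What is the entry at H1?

E2 = 1: row 2 has {3,7}; col 5 has {2,3,5,6,7,9}; box has {2,3,4,8} → only 1 remains.
J6 = 1: row 6 has {7,8,9}; col 9 has {2,3,4,6}; box has {5} → only 1 remains.
E9 = 8: row 9 has {3}; col 5 has {1,2,3,5,6,7,9}; box has {4,5,6,9} → only 8 remains.
E4 = 4: row 4 has {3,5,6}; col 5 has {1,2,3,5,6,7,8,9}; box has {3,6,7,9} → only 4 remains.
A3 = 1: in row 3, 1 can only go here (every other open cell in that row sees a 1).
C3 = 3: in row 3, 3 can only go here (every other open cell in that row sees a 3).
G6 = 3: in row 6, 3 can only go here (every other open cell in that row sees a 3).
H6 = 6: in row 6, 6 can only go here (every other open cell in that row sees a 6).
F8 = 3: in row 8, 3 can only go here (every other open cell in that row sees a 3).
F7 = 7: row 7 has {1,2,5,6,9}; col 6 has {3,4,9}; box has {3,4,5,6,8,9} → only 7 remains.
F3 = 6: row 3 has {1,2,3,4,5}; col 6 has {3,4,7,9}; box has {1,2,3,4,8} → only 6 remains.
F2 = 5: row 2 has {1,3,7}; col 6 has {3,4,6,7,9}; box has {1,2,3,4,6,8} → only 5 remains.
D2 = 9: row 2 has {1,3,5,7}; col 4 has {3,4,6,8}; box has {1,2,3,4,5,6,8} → only 9 remains.
D3 = 7: row 3 has {1,2,3,4,5,6}; col 4 has {3,4,6,8,9}; box has {1,2,3,4,5,6,8,9} → only 7 remains.
A7 = 3: in row 7, 3 can only go here (every other open cell in that row sees a 3).
H8 = 1: in row 8, 1 can only go here (every other open cell in that row sees a 1).
J9 = 5: in row 9, 5 can only go here (every other open cell in that row sees a 5).
G9 = 9: in row 9, 9 can only go here (every other open cell in that row sees a 9).
C8 = 8: in column 3, 8 can only go here (every other open cell in that column sees an 8).
G8 = 7: row 8 has {1,3,4,5,6,8,9}; col 7 has {1,3,5,9}; box has {1,2,3,5,6,9} → only 7 remains.
B8 = 2: row 8 has {1,3,4,5,6,7,8,9}; col 2 has {1,3}; box has {1,3,5,8,9} → only 2 remains.
J4 = 7: in row 4, 7 can only go here (every other open cell in that row sees a 7).
J1 = 9: row 1 has {1,3,4,8}; col 9 has {1,2,3,4,5,6,7}; box has {1,3,4,5} → only 9 remains.
H3 = 8: row 3 has {1,2,3,4,5,6,7}; col 8 has {1,3,5,6}; box has {1,3,4,5,9} → only 8 remains.
J5 = 8: row 5 has {1,3,6}; col 9 has {1,2,3,4,5,6,7,9}; box has {1,3,5,6,7} → only 8 remains.
H7 = 4: row 7 has {1,2,3,5,6,7,9}; col 8 has {1,3,5,6,8}; box has {1,2,3,5,6,7,9} → only 4 remains.
H2 = 2: row 2 has {1,3,5,7,9}; col 8 has {1,3,4,5,6,8}; box has {1,3,4,5,8,9} → only 2 remains.
B3 = 9: row 3 has {1,2,3,4,5,6,7,8}; col 2 has {1,2,3}; box has {1,3,7} → only 9 remains.
G4 = 2: row 4 has {3,4,5,6,7}; col 7 has {1,3,5,7,9}; box has {1,3,5,6,7,8} → only 2 remains.
F5 = 2: row 5 has {1,3,6,8}; col 6 has {3,4,5,6,7,9}; box has {3,4,6,7,9} → only 2 remains.
G5 = 4: row 5 has {1,2,3,6,8}; col 7 has {1,2,3,5,7,9}; box has {1,2,3,5,6,7,8} → only 4 remains.
H5 = 9: row 5 has {1,2,3,4,6,8}; col 8 has {1,2,3,4,5,6,8}; box has {1,2,3,4,5,6,7,8} → only 9 remains.
D6 = 5: row 6 has {1,3,6,7,8,9}; col 4 has {3,4,6,7,8,9}; box has {2,3,4,6,7,9} → only 5 remains.
G7 = 8: row 7 has {1,2,3,4,5,6,7,9}; col 7 has {1,2,3,4,5,7,9}; box has {1,2,3,4,5,6,7,9} → only 8 remains.
F9 = 1: row 9 has {3,5,8,9}; col 6 has {2,3,4,5,6,7,9}; box has {3,4,5,6,7,8,9} → only 1 remains.
H1 = 7: row 1 has {1,3,4,8,9}; col 8 has {1,2,3,4,5,6,8,9}; box has {1,2,3,4,5,8,9} → only 7 remains.

7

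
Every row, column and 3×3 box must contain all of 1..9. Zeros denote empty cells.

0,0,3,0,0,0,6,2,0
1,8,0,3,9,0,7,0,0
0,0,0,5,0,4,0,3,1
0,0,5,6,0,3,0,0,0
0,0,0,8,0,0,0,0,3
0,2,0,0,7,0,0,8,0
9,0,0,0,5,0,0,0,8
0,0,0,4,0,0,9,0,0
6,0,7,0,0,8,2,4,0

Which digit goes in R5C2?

6

R2C8 = 5 (sole candidate).
R2C9 = 4 (sole candidate).
R3C7 = 8 (sole candidate).
R9C9 = 5 (sole candidate).
R1C9 = 9 (sole candidate).
R6C9 = 6 (sole candidate).
R8C9 = 7 (sole candidate).
R4C9 = 2 (sole candidate).
R1C5 = 8 (hidden single in row 1).
R4C1 = 8 (hidden single in row 4).
R6C1 = 3 (hidden single in row 6).
R8C3 = 8 (hidden single in row 8).
R9C4 = 9 (hidden single in row 9).
R6C4 = 1 (sole candidate).
R1C4 = 7 (sole candidate).
R1C6 = 1 (sole candidate).
R4C5 = 4 (sole candidate).
R4C7 = 1 (sole candidate).
R5C5 = 2 (sole candidate).
R7C4 = 2 (sole candidate).
R7C7 = 3 (sole candidate).
R8C6 = 6 (sole candidate).
R8C8 = 1 (sole candidate).
R2C6 = 2 (sole candidate).
R3C5 = 6 (sole candidate).
R7C6 = 7 (sole candidate).
R7C8 = 6 (sole candidate).
R8C5 = 3 (sole candidate).
R9C5 = 1 (sole candidate).
R2C3 = 6 (sole candidate).
R8C2 = 5 (sole candidate).
R9C2 = 3 (sole candidate).
R1C2 = 4 (sole candidate).
R7C2 = 1 (sole candidate).
R7C3 = 4 (sole candidate).
R8C1 = 2 (sole candidate).
R1C1 = 5 (sole candidate).
R3C1 = 7 (sole candidate).
R3C2 = 9 (sole candidate).
R3C3 = 2 (sole candidate).
R4C2 = 7 (sole candidate).
R4C8 = 9 (sole candidate).
R5C1 = 4 (sole candidate).
R5C2 = 6: row 5 has {2,3,4,8}; col 2 has {1,2,3,4,5,7,8,9}; box has {2,3,4,5,7,8} → only 6 remains.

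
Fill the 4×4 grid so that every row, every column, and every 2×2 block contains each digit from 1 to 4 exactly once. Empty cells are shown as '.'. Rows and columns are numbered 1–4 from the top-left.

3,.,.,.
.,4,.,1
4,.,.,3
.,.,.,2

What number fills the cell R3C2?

R1C4 = 4 (sole candidate).
R2C1 = 2 (sole candidate).
R2C3 = 3 (sole candidate).
R3C3 = 1 (sole candidate).
R4C1 = 1 (sole candidate).
R4C2 = 3 (sole candidate).
R4C3 = 4 (sole candidate).
R1C2 = 1 (sole candidate).
R1C3 = 2 (sole candidate).
R3C2 = 2: row 3 has {1,3,4}; col 2 has {1,3,4}; box has {1,3,4} → only 2 remains.

2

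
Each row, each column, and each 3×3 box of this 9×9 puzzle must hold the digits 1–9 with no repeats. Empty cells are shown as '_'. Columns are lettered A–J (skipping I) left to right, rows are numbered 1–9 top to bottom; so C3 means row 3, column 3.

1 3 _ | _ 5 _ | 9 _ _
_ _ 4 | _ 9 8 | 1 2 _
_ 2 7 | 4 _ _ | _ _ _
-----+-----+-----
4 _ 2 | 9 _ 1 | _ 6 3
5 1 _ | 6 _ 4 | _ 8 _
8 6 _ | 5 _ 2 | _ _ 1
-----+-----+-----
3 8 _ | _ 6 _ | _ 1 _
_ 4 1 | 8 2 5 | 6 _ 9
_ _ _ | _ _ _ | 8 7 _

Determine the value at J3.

H1 = 4: row 1 has {1,3,5,9}; col 8 has {1,2,6,7,8}; box has {1,2,9} → only 4 remains.
A2 = 6: row 2 has {1,2,4,8,9}; col 1 has {1,3,4,5,8}; box has {1,2,3,4,7} → only 6 remains.
B2 = 5: row 2 has {1,2,4,6,8,9}; col 2 has {1,2,3,4,6,8}; box has {1,2,3,4,6,7} → only 5 remains.
J2 = 7: row 2 has {1,2,4,5,6,8,9}; col 9 has {1,3,9}; box has {1,2,4,9} → only 7 remains.
A3 = 9: row 3 has {2,4,7}; col 1 has {1,3,4,5,6,8}; box has {1,2,3,4,5,6,7} → only 9 remains.
B4 = 7: row 4 has {1,2,3,4,6,9}; col 2 has {1,2,3,4,5,6,8}; box has {1,2,4,5,6,8} → only 7 remains.
E4 = 8: row 4 has {1,2,3,4,6,7,9}; col 5 has {2,5,6,9}; box has {1,2,4,5,6,9} → only 8 remains.
G4 = 5: row 4 has {1,2,3,4,6,7,8,9}; col 7 has {1,6,8,9}; box has {1,3,6,8} → only 5 remains.
J5 = 2: row 5 has {1,4,5,6,8}; col 9 has {1,3,7,9}; box has {1,3,5,6,8} → only 2 remains.
H6 = 9: row 6 has {1,2,5,6,8}; col 8 has {1,2,4,6,7,8}; box has {1,2,3,5,6,8} → only 9 remains.
D7 = 7: row 7 has {1,3,6,8}; col 4 has {4,5,6,8,9}; box has {2,5,6,8} → only 7 remains.
F7 = 9: row 7 has {1,3,6,7,8}; col 6 has {1,2,4,5,8}; box has {2,5,6,7,8} → only 9 remains.
A8 = 7: row 8 has {1,2,4,5,6,8,9}; col 1 has {1,3,4,5,6,8,9}; box has {1,3,4,8} → only 7 remains.
H8 = 3: row 8 has {1,2,4,5,6,7,8,9}; col 8 has {1,2,4,6,7,8,9}; box has {1,6,7,8,9} → only 3 remains.
A9 = 2: row 9 has {7,8}; col 1 has {1,3,4,5,6,7,8,9}; box has {1,3,4,7,8} → only 2 remains.
B9 = 9: row 9 has {2,7,8}; col 2 has {1,2,3,4,5,6,7,8}; box has {1,2,3,4,7,8} → only 9 remains.
F9 = 3: row 9 has {2,7,8,9}; col 6 has {1,2,4,5,8,9}; box has {2,5,6,7,8,9} → only 3 remains.
C1 = 8: row 1 has {1,3,4,5,9}; col 3 has {1,2,4,7}; box has {1,2,3,4,5,6,7,9} → only 8 remains.
D1 = 2: row 1 has {1,3,4,5,8,9}; col 4 has {4,5,6,7,8,9}; box has {4,5,8,9} → only 2 remains.
J1 = 6: row 1 has {1,2,3,4,5,8,9}; col 9 has {1,2,3,7,9}; box has {1,2,4,7,9} → only 6 remains.
D2 = 3: row 2 has {1,2,4,5,6,7,8,9}; col 4 has {2,4,5,6,7,8,9}; box has {2,4,5,8,9} → only 3 remains.
E3 = 1: row 3 has {2,4,7,9}; col 5 has {2,5,6,8,9}; box has {2,3,4,5,8,9} → only 1 remains.
F3 = 6: row 3 has {1,2,4,7,9}; col 6 has {1,2,3,4,5,8,9}; box has {1,2,3,4,5,8,9} → only 6 remains.
G3 = 3: row 3 has {1,2,4,6,7,9}; col 7 has {1,5,6,8,9}; box has {1,2,4,6,7,9} → only 3 remains.
H3 = 5: row 3 has {1,2,3,4,6,7,9}; col 8 has {1,2,3,4,6,7,8,9}; box has {1,2,3,4,6,7,9} → only 5 remains.
J3 = 8: row 3 has {1,2,3,4,5,6,7,9}; col 9 has {1,2,3,6,7,9}; box has {1,2,3,4,5,6,7,9} → only 8 remains.

8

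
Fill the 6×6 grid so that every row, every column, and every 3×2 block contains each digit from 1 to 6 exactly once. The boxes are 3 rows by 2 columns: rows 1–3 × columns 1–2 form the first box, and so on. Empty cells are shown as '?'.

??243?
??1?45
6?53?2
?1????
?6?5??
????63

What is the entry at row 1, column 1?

row 1, column 2 = 5 (sole candidate).
row 2, column 4 = 6 (sole candidate).
row 3, column 2 = 4 (sole candidate).
row 3, column 5 = 1 (sole candidate).
row 4, column 4 = 2 (sole candidate).
row 4, column 5 = 5 (sole candidate).
row 4, column 6 = 4 (sole candidate).
row 5, column 5 = 2 (sole candidate).
row 5, column 6 = 1 (sole candidate).
row 6, column 2 = 2 (sole candidate).
row 6, column 3 = 4 (sole candidate).
row 6, column 4 = 1 (sole candidate).
row 1, column 1 = 1: row 1 has {2,3,4,5}; col 1 has {6}; box has {4,5,6} → only 1 remains.

1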